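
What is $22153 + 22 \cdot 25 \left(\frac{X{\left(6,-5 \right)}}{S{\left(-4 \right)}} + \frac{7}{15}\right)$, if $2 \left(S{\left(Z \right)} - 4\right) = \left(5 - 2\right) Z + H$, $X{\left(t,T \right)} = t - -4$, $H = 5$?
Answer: $\frac{100229}{3} \approx 33410.0$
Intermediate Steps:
$X{\left(t,T \right)} = 4 + t$ ($X{\left(t,T \right)} = t + 4 = 4 + t$)
$S{\left(Z \right)} = \frac{13}{2} + \frac{3 Z}{2}$ ($S{\left(Z \right)} = 4 + \frac{\left(5 - 2\right) Z + 5}{2} = 4 + \frac{3 Z + 5}{2} = 4 + \frac{5 + 3 Z}{2} = 4 + \left(\frac{5}{2} + \frac{3 Z}{2}\right) = \frac{13}{2} + \frac{3 Z}{2}$)
$22153 + 22 \cdot 25 \left(\frac{X{\left(6,-5 \right)}}{S{\left(-4 \right)}} + \frac{7}{15}\right) = 22153 + 22 \cdot 25 \left(\frac{4 + 6}{\frac{13}{2} + \frac{3}{2} \left(-4\right)} + \frac{7}{15}\right) = 22153 + 550 \left(\frac{10}{\frac{13}{2} - 6} + 7 \cdot \frac{1}{15}\right) = 22153 + 550 \left(10 \frac{1}{\frac{1}{2}} + \frac{7}{15}\right) = 22153 + 550 \left(10 \cdot 2 + \frac{7}{15}\right) = 22153 + 550 \left(20 + \frac{7}{15}\right) = 22153 + 550 \cdot \frac{307}{15} = 22153 + \frac{33770}{3} = \frac{100229}{3}$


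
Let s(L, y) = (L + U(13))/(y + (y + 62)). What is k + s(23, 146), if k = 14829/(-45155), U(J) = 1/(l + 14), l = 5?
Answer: -13326994/50618755 ≈ -0.26328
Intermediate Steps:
U(J) = 1/19 (U(J) = 1/(5 + 14) = 1/19)
s(L, y) = (1/19 + L)/(62 + 2*y) (s(L, y) = (L + 1/19)/(y + (y + 62)) = (1/19 + L)/(y + (62 + y)) = (1/19 + L)/(62 + 2*y))
k = -14829/45155 (k = 14829*(-1/45155) = -14829/45155 ≈ -0.32840)
k + s(23, 146) = -14829/45155 + (1 + 19*23)/(38*(31 + 146)) = -14829/45155 + (1/38)*(1 + 437)/177 = -14829/45155 + (1/38)*(1/177)*438 = -14829/45155 + 73/1121 = -13326994/50618755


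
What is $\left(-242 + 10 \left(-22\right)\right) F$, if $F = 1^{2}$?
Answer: $-462$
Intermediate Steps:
$F = 1$
$\left(-242 + 10 \left(-22\right)\right) F = \left(-242 + 10 \left(-22\right)\right) 1 = \left(-242 - 220\right) 1 = \left(-462\right) 1 = -462$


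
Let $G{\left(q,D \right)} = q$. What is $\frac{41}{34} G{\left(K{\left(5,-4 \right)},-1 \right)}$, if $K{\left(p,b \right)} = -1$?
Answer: $- \frac{41}{34} \approx -1.2059$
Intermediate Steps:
$\frac{41}{34} G{\left(K{\left(5,-4 \right)},-1 \right)} = \frac{41}{34} \left(-1\right) = - \frac{41}{34}$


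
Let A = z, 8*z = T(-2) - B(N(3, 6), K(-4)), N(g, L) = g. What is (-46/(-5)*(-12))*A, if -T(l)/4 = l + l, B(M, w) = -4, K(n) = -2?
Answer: -276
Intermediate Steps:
T(l) = -8*l (T(l) = -4*(l + l) = -8*l)
z = 5/2 (z = (-8*(-2) - 1*(-4))/8 = (16 + 4)/8 = (⅛)*20 = 5/2 ≈ 2.5000)
A = 5/2 ≈ 2.5000
(-46/(-5)*(-12))*A = (-46/(-5)*(-12))*(5/2) = (-46*(-⅕)*(-12))*(5/2) = ((46/5)*(-12))*(5/2) = -552/5*5/2 = -276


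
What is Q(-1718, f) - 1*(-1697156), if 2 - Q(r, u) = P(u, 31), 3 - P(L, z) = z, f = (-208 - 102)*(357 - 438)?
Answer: 1697186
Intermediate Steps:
f = 25110 (f = -310*(-81) = 25110)
P(L, z) = 3 - z
Q(r, u) = 30 (Q(r, u) = 2 - (3 - 1*31) = 2 - (3 - 31) = 2 - 1*(-28) = 2 + 28 = 30)
Q(-1718, f) - 1*(-1697156) = 30 - 1*(-1697156) = 30 + 1697156 = 1697186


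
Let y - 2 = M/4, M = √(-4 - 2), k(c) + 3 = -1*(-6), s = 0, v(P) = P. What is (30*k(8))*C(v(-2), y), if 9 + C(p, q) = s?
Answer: -810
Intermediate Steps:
k(c) = 3 (k(c) = -3 - 1*(-6) = -3 + 6 = 3)
M = I*√6 (M = √(-6) = I*√6 ≈ 2.4495*I)
y = 2 + I*√6/4 (y = 2 + (I*√6)/4 = 2 + (I*√6)*(¼) = 2 + I*√6/4 ≈ 2.0 + 0.61237*I)
C(p, q) = -9 (C(p, q) = -9 + 0 = -9)
(30*k(8))*C(v(-2), y) = (30*3)*(-9) = 90*(-9) = -810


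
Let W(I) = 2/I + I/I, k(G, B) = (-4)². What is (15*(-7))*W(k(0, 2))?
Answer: -945/8 ≈ -118.13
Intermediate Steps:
k(G, B) = 16
W(I) = 1 + 2/I (W(I) = 2/I + 1 = 1 + 2/I)
(15*(-7))*W(k(0, 2)) = (15*(-7))*((2 + 16)/16) = -105*18/16 = -105*9/8 = -945/8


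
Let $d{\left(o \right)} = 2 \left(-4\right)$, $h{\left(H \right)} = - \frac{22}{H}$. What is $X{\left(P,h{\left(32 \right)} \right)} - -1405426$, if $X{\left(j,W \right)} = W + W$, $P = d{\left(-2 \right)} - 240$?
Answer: $\frac{11243397}{8} \approx 1.4054 \cdot 10^{6}$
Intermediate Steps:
$d{\left(o \right)} = -8$
$P = -248$ ($P = -8 - 240 = -248$)
$X{\left(j,W \right)} = 2 W$
$X{\left(P,h{\left(32 \right)} \right)} - -1405426 = 2 \left(- \frac{22}{32}\right) - -1405426 = 2 \left(\left(-22\right) \frac{1}{32}\right) + 1405426 = 2 \left(- \frac{11}{16}\right) + 1405426 = - \frac{11}{8} + 1405426 = \frac{11243397}{8}$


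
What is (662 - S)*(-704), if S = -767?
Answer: -1006016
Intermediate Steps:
(662 - S)*(-704) = (662 - 1*(-767))*(-704) = (662 + 767)*(-704) = 1429*(-704) = -1006016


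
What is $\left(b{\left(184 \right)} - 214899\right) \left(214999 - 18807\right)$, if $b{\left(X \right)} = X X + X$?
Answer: $-35483088928$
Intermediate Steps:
$b{\left(X \right)} = X + X^{2}$ ($b{\left(X \right)} = X^{2} + X = X + X^{2}$)
$\left(b{\left(184 \right)} - 214899\right) \left(214999 - 18807\right) = \left(184 \left(1 + 184\right) - 214899\right) \left(214999 - 18807\right) = \left(184 \cdot 185 - 214899\right) 196192 = \left(34040 - 214899\right) 196192 = \left(-180859\right) 196192 = -35483088928$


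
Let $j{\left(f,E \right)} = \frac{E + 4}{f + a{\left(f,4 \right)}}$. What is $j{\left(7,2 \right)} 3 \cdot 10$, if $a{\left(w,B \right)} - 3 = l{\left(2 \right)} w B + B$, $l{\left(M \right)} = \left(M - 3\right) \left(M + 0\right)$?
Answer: $- \frac{30}{7} \approx -4.2857$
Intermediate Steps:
$l{\left(M \right)} = M \left(-3 + M\right)$ ($l{\left(M \right)} = \left(-3 + M\right) M = M \left(-3 + M\right)$)
$a{\left(w,B \right)} = 3 + B - 2 B w$ ($a{\left(w,B \right)} = 3 + \left(2 \left(-3 + 2\right) w B + B\right) = 3 + \left(2 \left(-1\right) w B + B\right) = 3 + \left(- 2 w B + B\right) = 3 - \left(- B + 2 B w\right) = 3 + B - 2 B w$)
$j{\left(f,E \right)} = \frac{4 + E}{7 - 7 f}$ ($j{\left(f,E \right)} = \frac{E + 4}{f + \left(3 + 4 - 8 f\right)} = \frac{4 + E}{f + \left(3 + 4 - 8 f\right)} = \frac{4 + E}{f - \left(-7 + 8 f\right)} = \frac{4 + E}{7 - 7 f}$)
$j{\left(7,2 \right)} 3 \cdot 10 = \frac{4 + 2}{7 \left(1 - 7\right)} 3 \cdot 10 = \frac{1}{7} \frac{1}{1 - 7} \cdot 6 \cdot 3 \cdot 10 = \frac{1}{7} \frac{1}{-6} \cdot 6 \cdot 3 \cdot 10 = \frac{1}{7} \left(- \frac{1}{6}\right) 6 \cdot 3 \cdot 10 = \left(- \frac{1}{7}\right) 3 \cdot 10 = \left(- \frac{3}{7}\right) 10 = - \frac{30}{7}$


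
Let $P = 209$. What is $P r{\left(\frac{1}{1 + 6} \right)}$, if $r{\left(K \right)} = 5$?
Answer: $1045$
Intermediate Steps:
$P r{\left(\frac{1}{1 + 6} \right)} = 209 \cdot 5 = 1045$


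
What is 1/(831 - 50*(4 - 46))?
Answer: 1/2931 ≈ 0.00034118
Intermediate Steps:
1/(831 - 50*(4 - 46)) = 1/(831 - 50*(-42)) = 1/(831 + 2100) = 1/2931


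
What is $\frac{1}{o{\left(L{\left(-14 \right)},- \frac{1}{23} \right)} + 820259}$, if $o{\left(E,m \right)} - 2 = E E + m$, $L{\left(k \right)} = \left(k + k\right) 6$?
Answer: $\frac{23}{19515154} \approx 1.1786 \cdot 10^{-6}$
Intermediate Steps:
$L{\left(k \right)} = 12 k$ ($L{\left(k \right)} = 2 k 6 = 12 k$)
$o{\left(E,m \right)} = 2 + m + E^{2}$ ($o{\left(E,m \right)} = 2 + \left(E E + m\right) = 2 + \left(E^{2} + m\right) = 2 + \left(m + E^{2}\right) = 2 + m + E^{2}$)
$\frac{1}{o{\left(L{\left(-14 \right)},- \frac{1}{23} \right)} + 820259} = \frac{1}{\left(2 - \frac{1}{23} + \left(12 \left(-14\right)\right)^{2}\right) + 820259} = \frac{1}{\left(2 - \frac{1}{23} + \left(-168\right)^{2}\right) + 820259} = \frac{1}{\left(2 - \frac{1}{23} + 28224\right) + 820259} = \frac{1}{\frac{649197}{23} + 820259} = \frac{1}{\frac{19515154}{23}} = \frac{23}{19515154}$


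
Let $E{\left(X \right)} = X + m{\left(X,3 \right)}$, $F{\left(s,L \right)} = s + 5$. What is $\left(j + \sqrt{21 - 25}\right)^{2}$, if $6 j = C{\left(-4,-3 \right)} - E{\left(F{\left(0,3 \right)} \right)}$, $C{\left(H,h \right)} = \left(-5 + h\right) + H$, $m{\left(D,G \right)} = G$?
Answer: $\frac{64}{9} - \frac{40 i}{3} \approx 7.1111 - 13.333 i$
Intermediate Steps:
$F{\left(s,L \right)} = 5 + s$
$E{\left(X \right)} = 3 + X$ ($E{\left(X \right)} = X + 3 = 3 + X$)
$C{\left(H,h \right)} = -5 + H + h$
$j = - \frac{10}{3}$ ($j = \frac{\left(-5 - 4 - 3\right) - \left(3 + \left(5 + 0\right)\right)}{6} = \frac{-12 - \left(3 + 5\right)}{6} = \frac{-12 - 8}{6} = \frac{1}{6} \left(-20\right) = - \frac{10}{3} \approx -3.3333$)
$\left(j + \sqrt{21 - 25}\right)^{2} = \left(- \frac{10}{3} + \sqrt{21 - 25}\right)^{2} = \left(- \frac{10}{3} + \sqrt{-4}\right)^{2} = \left(- \frac{10}{3} + 2 i\right)^{2}$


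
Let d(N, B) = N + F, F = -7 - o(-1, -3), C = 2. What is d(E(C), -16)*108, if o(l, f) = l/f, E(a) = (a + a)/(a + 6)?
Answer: -738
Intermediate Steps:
E(a) = 2*a/(6 + a) (E(a) = (2*a)/(6 + a) = 2*a/(6 + a))
F = -22/3 (F = -7 - (-1)/(-3) = -7 - (-1)*(-1)/3 = -7 - 1*1/3 = -7 - 1/3 = -22/3 ≈ -7.3333)
d(N, B) = -22/3 + N (d(N, B) = N - 22/3 = -22/3 + N)
d(E(C), -16)*108 = (-22/3 + 2*2/(6 + 2))*108 = (-22/3 + 2*2/8)*108 = (-22/3 + 2*2*(1/8))*108 = (-22/3 + 1/2)*108 = -41/6*108 = -738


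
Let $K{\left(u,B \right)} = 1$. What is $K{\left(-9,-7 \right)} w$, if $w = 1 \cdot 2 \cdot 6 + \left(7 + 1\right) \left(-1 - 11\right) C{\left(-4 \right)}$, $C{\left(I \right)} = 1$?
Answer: $-84$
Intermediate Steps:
$w = -84$ ($w = 1 \cdot 2 \cdot 6 + \left(7 + 1\right) \left(-1 - 11\right) 1 = 2 \cdot 6 + 8 \left(-12\right) 1 = 12 - 96 = -84$)
$K{\left(-9,-7 \right)} w = 1 \left(-84\right) = -84$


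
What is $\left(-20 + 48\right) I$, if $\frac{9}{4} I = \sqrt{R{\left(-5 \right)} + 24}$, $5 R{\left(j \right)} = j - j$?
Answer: $\frac{224 \sqrt{6}}{9} \approx 60.965$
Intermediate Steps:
$R{\left(j \right)} = 0$ ($R{\left(j \right)} = \frac{j - j}{5} = \frac{1}{5} \cdot 0 = 0$)
$I = \frac{8 \sqrt{6}}{9}$ ($I = \frac{4 \sqrt{0 + 24}}{9} = \frac{4 \sqrt{24}}{9} = \frac{4 \cdot 2 \sqrt{6}}{9} = \frac{8 \sqrt{6}}{9} \approx 2.1773$)
$\left(-20 + 48\right) I = \left(-20 + 48\right) \frac{8 \sqrt{6}}{9} = 28 \frac{8 \sqrt{6}}{9} = \frac{224 \sqrt{6}}{9}$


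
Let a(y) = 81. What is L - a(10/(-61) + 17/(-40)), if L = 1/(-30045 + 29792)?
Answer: -20494/253 ≈ -81.004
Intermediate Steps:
L = -1/253 (L = 1/(-253) = -1/253 ≈ -0.0039526)
L - a(10/(-61) + 17/(-40)) = -1/253 - 1*81 = -1/253 - 81 = -20494/253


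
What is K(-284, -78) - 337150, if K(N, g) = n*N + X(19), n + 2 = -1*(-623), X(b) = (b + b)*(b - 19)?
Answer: -513514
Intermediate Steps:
X(b) = 2*b*(-19 + b) (X(b) = (2*b)*(-19 + b) = 2*b*(-19 + b))
n = 621 (n = -2 - 1*(-623) = -2 + 623 = 621)
K(N, g) = 621*N (K(N, g) = 621*N + 2*19*(-19 + 19) = 621*N + 2*19*0 = 621*N + 0 = 621*N)
K(-284, -78) - 337150 = 621*(-284) - 337150 = -176364 - 337150 = -513514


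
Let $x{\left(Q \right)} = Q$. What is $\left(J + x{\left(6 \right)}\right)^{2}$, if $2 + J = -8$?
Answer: $16$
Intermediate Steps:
$J = -10$ ($J = -2 - 8 = -10$)
$\left(J + x{\left(6 \right)}\right)^{2} = \left(-10 + 6\right)^{2} = \left(-4\right)^{2} = 16$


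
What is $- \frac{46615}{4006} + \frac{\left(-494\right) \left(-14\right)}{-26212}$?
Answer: $- \frac{312394469}{26251318} \approx -11.9$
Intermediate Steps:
$- \frac{46615}{4006} + \frac{\left(-494\right) \left(-14\right)}{-26212} = \left(-46615\right) \frac{1}{4006} + 6916 \left(- \frac{1}{26212}\right) = - \frac{46615}{4006} - \frac{1729}{6553} = - \frac{312394469}{26251318}$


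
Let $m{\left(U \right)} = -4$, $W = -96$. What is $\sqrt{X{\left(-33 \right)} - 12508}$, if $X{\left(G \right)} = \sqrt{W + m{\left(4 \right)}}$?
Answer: $\sqrt{-12508 + 10 i} \approx 0.0447 + 111.84 i$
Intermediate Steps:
$X{\left(G \right)} = 10 i$ ($X{\left(G \right)} = \sqrt{-96 - 4} = \sqrt{-100} = 10 i$)
$\sqrt{X{\left(-33 \right)} - 12508} = \sqrt{10 i - 12508} = \sqrt{-12508 + 10 i}$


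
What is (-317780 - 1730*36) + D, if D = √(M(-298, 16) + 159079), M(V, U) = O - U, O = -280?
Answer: -380060 + √158783 ≈ -3.7966e+5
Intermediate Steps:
M(V, U) = -280 - U
D = √158783 (D = √((-280 - 1*16) + 159079) = √((-280 - 16) + 159079) = √(-296 + 159079) = √158783 ≈ 398.48)
(-317780 - 1730*36) + D = (-317780 - 1730*36) + √158783 = (-317780 - 62280) + √158783 = -380060 + √158783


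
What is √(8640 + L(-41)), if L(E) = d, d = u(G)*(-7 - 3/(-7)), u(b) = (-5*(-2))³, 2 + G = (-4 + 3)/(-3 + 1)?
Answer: 4*√6335/7 ≈ 45.482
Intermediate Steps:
G = -3/2 (G = -2 + (-4 + 3)/(-3 + 1) = -2 - 1/(-2) = -2 - 1*(-½) = -2 + ½ = -3/2 ≈ -1.5000)
u(b) = 1000 (u(b) = 10³ = 1000)
d = -46000/7 (d = 1000*(-7 - 3/(-7)) = 1000*(-7 - 3*(-⅐)) = 1000*(-7 + 3/7) = 1000*(-46/7) = -46000/7 ≈ -6571.4)
L(E) = -46000/7
√(8640 + L(-41)) = √(8640 - 46000/7) = √(14480/7) = 4*√6335/7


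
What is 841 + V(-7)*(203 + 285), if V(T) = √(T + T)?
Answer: 841 + 488*I*√14 ≈ 841.0 + 1825.9*I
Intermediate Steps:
V(T) = √2*√T (V(T) = √(2*T) = √2*√T)
841 + V(-7)*(203 + 285) = 841 + (√2*√(-7))*(203 + 285) = 841 + (√2*(I*√7))*488 = 841 + (I*√14)*488 = 841 + 488*I*√14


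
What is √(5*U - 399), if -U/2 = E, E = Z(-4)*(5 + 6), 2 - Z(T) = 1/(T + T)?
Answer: I*√2531/2 ≈ 25.155*I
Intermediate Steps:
Z(T) = 2 - 1/(2*T) (Z(T) = 2 - 1/(T + T) = 2 - 1/(2*T))
E = 187/8 (E = (2 - ½/(-4))*(5 + 6) = (2 - ½*(-¼))*11 = (2 + ⅛)*11 = (17/8)*11 = 187/8 ≈ 23.375)
U = -187/4 (U = -2*187/8 = -187/4 ≈ -46.750)
√(5*U - 399) = √(5*(-187/4) - 399) = √(-935/4 - 399) = √(-2531/4) = I*√2531/2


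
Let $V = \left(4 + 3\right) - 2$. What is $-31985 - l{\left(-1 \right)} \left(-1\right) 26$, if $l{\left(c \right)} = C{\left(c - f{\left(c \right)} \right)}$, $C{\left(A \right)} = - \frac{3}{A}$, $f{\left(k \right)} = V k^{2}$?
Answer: $-31972$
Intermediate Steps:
$V = 5$ ($V = 7 - 2 = 5$)
$f{\left(k \right)} = 5 k^{2}$
$l{\left(c \right)} = - \frac{3}{c - 5 c^{2}}$
$-31985 - l{\left(-1 \right)} \left(-1\right) 26 = -31985 - \frac{3}{\left(-1\right) \left(-1 + 5 \left(-1\right)\right)} \left(-1\right) 26 = -31985 - 3 \left(-1\right) \frac{1}{-1 - 5} \left(-1\right) 26 = -31985 - 3 \left(-1\right) \frac{1}{-6} \left(-1\right) 26 = -31985 - 3 \left(-1\right) \left(- \frac{1}{6}\right) \left(-1\right) 26 = -31985 - \frac{1}{2} \left(-1\right) 26 = -31985 - \left(- \frac{1}{2}\right) 26 = -31985 - -13 = -31985 + 13 = -31972$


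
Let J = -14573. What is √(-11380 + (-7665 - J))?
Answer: 2*I*√1118 ≈ 66.873*I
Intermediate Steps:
√(-11380 + (-7665 - J)) = √(-11380 + (-7665 - 1*(-14573))) = √(-11380 + (-7665 + 14573)) = √(-11380 + 6908) = √(-4472) = 2*I*√1118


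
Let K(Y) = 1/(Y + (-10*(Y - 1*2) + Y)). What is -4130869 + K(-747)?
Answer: -24768690523/5996 ≈ -4.1309e+6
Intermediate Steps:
K(Y) = 1/(20 - 8*Y) (K(Y) = 1/(Y + (-10*(Y - 2) + Y)) = 1/(Y + (-10*(-2 + Y) + Y)) = 1/(Y + ((20 - 10*Y) + Y)) = 1/(Y + (20 - 9*Y)) = 1/(20 - 8*Y))
-4130869 + K(-747) = -4130869 - 1/(-20 + 8*(-747)) = -4130869 - 1/(-20 - 5976) = -4130869 - 1/(-5996) = -4130869 - 1*(-1/5996) = -4130869 + 1/5996 = -24768690523/5996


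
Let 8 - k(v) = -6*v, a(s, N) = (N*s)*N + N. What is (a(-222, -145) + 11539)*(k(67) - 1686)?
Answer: 5941255056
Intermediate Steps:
a(s, N) = N + s*N² (a(s, N) = s*N² + N = N + s*N²)
k(v) = 8 + 6*v (k(v) = 8 - (-6)*v = 8 + 6*v)
(a(-222, -145) + 11539)*(k(67) - 1686) = (-145*(1 - 145*(-222)) + 11539)*((8 + 6*67) - 1686) = (-145*(1 + 32190) + 11539)*((8 + 402) - 1686) = (-145*32191 + 11539)*(410 - 1686) = (-4667695 + 11539)*(-1276) = -4656156*(-1276) = 5941255056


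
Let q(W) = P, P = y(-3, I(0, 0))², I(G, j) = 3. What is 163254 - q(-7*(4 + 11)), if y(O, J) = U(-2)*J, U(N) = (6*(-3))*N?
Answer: 151590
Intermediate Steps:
U(N) = -18*N
y(O, J) = 36*J (y(O, J) = (-18*(-2))*J = 36*J)
P = 11664 (P = (36*3)² = 108² = 11664)
q(W) = 11664
163254 - q(-7*(4 + 11)) = 163254 - 1*11664 = 163254 - 11664 = 151590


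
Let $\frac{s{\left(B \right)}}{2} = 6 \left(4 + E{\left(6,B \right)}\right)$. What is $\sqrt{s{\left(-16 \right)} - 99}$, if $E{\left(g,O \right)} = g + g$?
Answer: $\sqrt{93} \approx 9.6436$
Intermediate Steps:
$E{\left(g,O \right)} = 2 g$
$s{\left(B \right)} = 192$ ($s{\left(B \right)} = 2 \cdot 6 \left(4 + 2 \cdot 6\right) = 2 \cdot 6 \left(4 + 12\right) = 2 \cdot 6 \cdot 16 = 2 \cdot 96 = 192$)
$\sqrt{s{\left(-16 \right)} - 99} = \sqrt{192 - 99} = \sqrt{93}$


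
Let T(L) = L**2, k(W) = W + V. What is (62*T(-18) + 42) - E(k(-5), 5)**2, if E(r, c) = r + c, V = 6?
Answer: 20094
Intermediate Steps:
k(W) = 6 + W (k(W) = W + 6 = 6 + W)
E(r, c) = c + r
(62*T(-18) + 42) - E(k(-5), 5)**2 = (62*(-18)**2 + 42) - (5 + (6 - 5))**2 = (62*324 + 42) - (5 + 1)**2 = (20088 + 42) - 1*6**2 = 20130 - 1*36 = 20130 - 36 = 20094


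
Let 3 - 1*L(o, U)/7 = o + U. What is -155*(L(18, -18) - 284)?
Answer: 40765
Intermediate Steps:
L(o, U) = 21 - 7*U - 7*o (L(o, U) = 21 - 7*(o + U) = 21 - 7*(U + o) = 21 + (-7*U - 7*o) = 21 - 7*U - 7*o)
-155*(L(18, -18) - 284) = -155*((21 - 7*(-18) - 7*18) - 284) = -155*((21 + 126 - 126) - 284) = -155*(21 - 284) = -155*(-263) = 40765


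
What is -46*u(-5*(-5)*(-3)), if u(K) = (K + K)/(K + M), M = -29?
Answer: -1725/26 ≈ -66.346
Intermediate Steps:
u(K) = 2*K/(-29 + K) (u(K) = (K + K)/(K - 29) = (2*K)/(-29 + K) = 2*K/(-29 + K))
-46*u(-5*(-5)*(-3)) = -92*-5*(-5)*(-3)/(-29 - 5*(-5)*(-3)) = -92*25*(-3)/(-29 + 25*(-3)) = -92*(-75)/(-29 - 75) = -92*(-75)/(-104) = -92*(-75)*(-1)/104 = -46*75/52 = -1725/26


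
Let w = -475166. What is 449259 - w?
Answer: 924425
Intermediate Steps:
449259 - w = 449259 - 1*(-475166) = 449259 + 475166 = 924425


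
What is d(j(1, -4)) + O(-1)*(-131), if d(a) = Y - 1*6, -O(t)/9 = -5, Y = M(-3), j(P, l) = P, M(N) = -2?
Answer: -5903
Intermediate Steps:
Y = -2
O(t) = 45 (O(t) = -9*(-5) = 45)
d(a) = -8 (d(a) = -2 - 1*6 = -2 - 6 = -8)
d(j(1, -4)) + O(-1)*(-131) = -8 + 45*(-131) = -8 - 5895 = -5903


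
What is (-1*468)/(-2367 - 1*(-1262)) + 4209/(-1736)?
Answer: -295269/147560 ≈ -2.0010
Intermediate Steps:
(-1*468)/(-2367 - 1*(-1262)) + 4209/(-1736) = -468/(-2367 + 1262) + 4209*(-1/1736) = -468/(-1105) - 4209/1736 = -468*(-1/1105) - 4209/1736 = 36/85 - 4209/1736 = -295269/147560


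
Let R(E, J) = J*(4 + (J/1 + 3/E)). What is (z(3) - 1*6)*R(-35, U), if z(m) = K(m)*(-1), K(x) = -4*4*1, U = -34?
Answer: 71604/7 ≈ 10229.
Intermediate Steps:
K(x) = -16 (K(x) = -16*1 = -16)
R(E, J) = J*(4 + J + 3/E) (R(E, J) = J*(4 + (J*1 + 3/E)) = J*(4 + (J + 3/E)) = J*(4 + J + 3/E))
z(m) = 16 (z(m) = -16*(-1) = 16)
(z(3) - 1*6)*R(-35, U) = (16 - 1*6)*(-34*(3 - 35*(4 - 34))/(-35)) = (16 - 6)*(-34*(-1/35)*(3 - 35*(-30))) = 10*(-34*(-1/35)*(3 + 1050)) = 10*(-34*(-1/35)*1053) = 10*(35802/35) = 71604/7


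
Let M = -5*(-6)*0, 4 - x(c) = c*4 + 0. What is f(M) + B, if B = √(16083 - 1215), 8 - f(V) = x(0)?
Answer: 4 + 6*√413 ≈ 125.93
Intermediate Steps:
x(c) = 4 - 4*c (x(c) = 4 - (c*4 + 0) = 4 - (4*c + 0) = 4 - 4*c)
M = 0 (M = 30*0 = 0)
f(V) = 4 (f(V) = 8 - (4 - 4*0) = 8 - (4 + 0) = 8 - 1*4 = 8 - 4 = 4)
B = 6*√413 (B = √14868 = 6*√413 ≈ 121.93)
f(M) + B = 4 + 6*√413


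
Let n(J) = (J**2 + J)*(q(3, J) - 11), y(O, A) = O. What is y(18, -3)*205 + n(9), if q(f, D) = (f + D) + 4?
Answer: 4140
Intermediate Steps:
q(f, D) = 4 + D + f (q(f, D) = (D + f) + 4 = 4 + D + f)
n(J) = (-4 + J)*(J + J**2) (n(J) = (J**2 + J)*((4 + J + 3) - 11) = (J + J**2)*((7 + J) - 11) = (J + J**2)*(-4 + J) = (-4 + J)*(J + J**2))
y(18, -3)*205 + n(9) = 18*205 + 9*(-4 + 9**2 - 3*9) = 3690 + 9*(-4 + 81 - 27) = 3690 + 9*50 = 3690 + 450 = 4140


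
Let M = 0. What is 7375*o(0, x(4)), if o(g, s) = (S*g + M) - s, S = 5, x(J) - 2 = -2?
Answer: 0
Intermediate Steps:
x(J) = 0 (x(J) = 2 - 2 = 0)
o(g, s) = -s + 5*g (o(g, s) = (5*g + 0) - s = 5*g - s = -s + 5*g)
7375*o(0, x(4)) = 7375*(-1*0 + 5*0) = 7375*(0 + 0) = 7375*0 = 0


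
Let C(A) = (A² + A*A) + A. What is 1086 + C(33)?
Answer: 3297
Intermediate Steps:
C(A) = A + 2*A² (C(A) = (A² + A²) + A = 2*A² + A = A + 2*A²)
1086 + C(33) = 1086 + 33*(1 + 2*33) = 1086 + 33*(1 + 66) = 1086 + 33*67 = 1086 + 2211 = 3297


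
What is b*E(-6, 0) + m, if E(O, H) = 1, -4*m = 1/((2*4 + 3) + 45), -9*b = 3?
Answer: -227/672 ≈ -0.33780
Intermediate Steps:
b = -⅓ (b = -⅑*3 = -⅓ ≈ -0.33333)
m = -1/224 (m = -1/(4*((2*4 + 3) + 45)) = -1/(4*((8 + 3) + 45)) = -1/(4*(11 + 45)) = -¼/56 = -¼*1/56 = -1/224 ≈ -0.0044643)
b*E(-6, 0) + m = -⅓*1 - 1/224 = -⅓ - 1/224 = -227/672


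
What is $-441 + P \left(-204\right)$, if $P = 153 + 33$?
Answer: $-38385$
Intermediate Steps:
$P = 186$
$-441 + P \left(-204\right) = -441 + 186 \left(-204\right) = -441 - 37944 = -38385$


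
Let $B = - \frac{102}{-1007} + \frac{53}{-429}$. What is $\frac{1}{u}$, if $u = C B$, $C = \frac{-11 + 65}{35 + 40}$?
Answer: $- \frac{3600025}{57678} \approx -62.416$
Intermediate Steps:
$B = - \frac{9613}{432003}$ ($B = \left(-102\right) \left(- \frac{1}{1007}\right) + 53 \left(- \frac{1}{429}\right) = \frac{102}{1007} - \frac{53}{429} = - \frac{9613}{432003} \approx -0.022252$)
$C = \frac{18}{25}$ ($C = \frac{54}{75} = 54 \cdot \frac{1}{75} = \frac{18}{25} \approx 0.72$)
$u = - \frac{57678}{3600025}$ ($u = \frac{18}{25} \left(- \frac{9613}{432003}\right) = - \frac{57678}{3600025} \approx -0.016022$)
$\frac{1}{u} = \frac{1}{- \frac{57678}{3600025}} = - \frac{3600025}{57678}$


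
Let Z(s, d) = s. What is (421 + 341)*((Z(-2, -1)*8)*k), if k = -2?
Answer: 24384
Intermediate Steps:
(421 + 341)*((Z(-2, -1)*8)*k) = (421 + 341)*(-2*8*(-2)) = 762*(-16*(-2)) = 762*32 = 24384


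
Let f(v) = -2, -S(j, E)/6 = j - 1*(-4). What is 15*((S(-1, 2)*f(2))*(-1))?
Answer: -540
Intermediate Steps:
S(j, E) = -24 - 6*j (S(j, E) = -6*(j - 1*(-4)) = -6*(j + 4) = -6*(4 + j) = -24 - 6*j)
15*((S(-1, 2)*f(2))*(-1)) = 15*(((-24 - 6*(-1))*(-2))*(-1)) = 15*(((-24 + 6)*(-2))*(-1)) = 15*(-18*(-2)*(-1)) = 15*(36*(-1)) = 15*(-36) = -540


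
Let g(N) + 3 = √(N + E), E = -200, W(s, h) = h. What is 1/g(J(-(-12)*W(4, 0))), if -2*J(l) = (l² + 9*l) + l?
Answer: -3/209 - 10*I*√2/209 ≈ -0.014354 - 0.067666*I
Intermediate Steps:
J(l) = -5*l - l²/2 (J(l) = -((l² + 9*l) + l)/2 = -(l² + 10*l)/2 = -5*l - l²/2)
g(N) = -3 + √(-200 + N) (g(N) = -3 + √(N - 200) = -3 + √(-200 + N))
1/g(J(-(-12)*W(4, 0))) = 1/(-3 + √(-200 - (-(-12)*0)*(10 - (-12)*0)/2)) = 1/(-3 + √(-200 - (-4*0)*(10 - 4*0)/2)) = 1/(-3 + √(-200 - ½*0*(10 + 0))) = 1/(-3 + √(-200 - ½*0*10)) = 1/(-3 + √(-200 + 0)) = 1/(-3 + √(-200)) = 1/(-3 + 10*I*√2)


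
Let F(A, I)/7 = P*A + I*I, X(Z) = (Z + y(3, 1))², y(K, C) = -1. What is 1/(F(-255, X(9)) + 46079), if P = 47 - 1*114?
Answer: 1/194346 ≈ 5.1455e-6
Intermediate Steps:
P = -67 (P = 47 - 114 = -67)
X(Z) = (-1 + Z)² (X(Z) = (Z - 1)² = (-1 + Z)²)
F(A, I) = -469*A + 7*I² (F(A, I) = 7*(-67*A + I*I) = 7*(-67*A + I²) = 7*(I² - 67*A) = -469*A + 7*I²)
1/(F(-255, X(9)) + 46079) = 1/((-469*(-255) + 7*((-1 + 9)²)²) + 46079) = 1/((119595 + 7*(8²)²) + 46079) = 1/((119595 + 7*64²) + 46079) = 1/((119595 + 7*4096) + 46079) = 1/((119595 + 28672) + 46079) = 1/(148267 + 46079) = 1/194346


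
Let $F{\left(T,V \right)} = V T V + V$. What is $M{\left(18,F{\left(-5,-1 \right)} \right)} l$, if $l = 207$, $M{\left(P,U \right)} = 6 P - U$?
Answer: $23598$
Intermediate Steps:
$F{\left(T,V \right)} = V + T V^{2}$ ($F{\left(T,V \right)} = T V V + V = T V^{2} + V = V + T V^{2}$)
$M{\left(P,U \right)} = - U + 6 P$
$M{\left(18,F{\left(-5,-1 \right)} \right)} l = \left(- \left(-1\right) \left(1 - -5\right) + 6 \cdot 18\right) 207 = \left(- \left(-1\right) \left(1 + 5\right) + 108\right) 207 = \left(- \left(-1\right) 6 + 108\right) 207 = \left(\left(-1\right) \left(-6\right) + 108\right) 207 = \left(6 + 108\right) 207 = 114 \cdot 207 = 23598$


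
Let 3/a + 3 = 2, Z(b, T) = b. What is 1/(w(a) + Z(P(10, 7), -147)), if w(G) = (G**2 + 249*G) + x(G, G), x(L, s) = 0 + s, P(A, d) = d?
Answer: -1/734 ≈ -0.0013624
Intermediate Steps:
a = -3 (a = 3/(-3 + 2) = 3/(-1) = 3*(-1) = -3)
x(L, s) = s
w(G) = G**2 + 250*G (w(G) = (G**2 + 249*G) + G = G**2 + 250*G)
1/(w(a) + Z(P(10, 7), -147)) = 1/(-3*(250 - 3) + 7) = 1/(-3*247 + 7) = 1/(-741 + 7) = 1/(-734) = -1/734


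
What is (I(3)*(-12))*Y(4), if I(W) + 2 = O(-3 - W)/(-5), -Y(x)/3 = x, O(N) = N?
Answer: -576/5 ≈ -115.20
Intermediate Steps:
Y(x) = -3*x
I(W) = -7/5 + W/5 (I(W) = -2 + (-3 - W)/(-5) = -2 + (-3 - W)*(-1/5) = -2 + (3/5 + W/5) = -7/5 + W/5)
(I(3)*(-12))*Y(4) = ((-7/5 + (1/5)*3)*(-12))*(-3*4) = ((-7/5 + 3/5)*(-12))*(-12) = -4/5*(-12)*(-12) = (48/5)*(-12) = -576/5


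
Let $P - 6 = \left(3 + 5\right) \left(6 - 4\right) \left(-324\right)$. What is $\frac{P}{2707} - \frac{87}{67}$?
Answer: $- \frac{582435}{181369} \approx -3.2113$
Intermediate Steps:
$P = -5178$ ($P = 6 + \left(3 + 5\right) \left(6 - 4\right) \left(-324\right) = 6 + 8 \cdot 2 \left(-324\right) = 6 + 16 \left(-324\right) = 6 - 5184 = -5178$)
$\frac{P}{2707} - \frac{87}{67} = - \frac{5178}{2707} - \frac{87}{67} = - \frac{582435}{181369}$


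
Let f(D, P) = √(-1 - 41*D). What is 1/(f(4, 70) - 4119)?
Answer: -1373/5655442 - I*√165/16966326 ≈ -0.00024278 - 7.571e-7*I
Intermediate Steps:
1/(f(4, 70) - 4119) = 1/(√(-1 - 41*4) - 4119) = 1/(√(-1 - 164) - 4119) = 1/(√(-165) - 4119) = 1/(I*√165 - 4119) = 1/(-4119 + I*√165)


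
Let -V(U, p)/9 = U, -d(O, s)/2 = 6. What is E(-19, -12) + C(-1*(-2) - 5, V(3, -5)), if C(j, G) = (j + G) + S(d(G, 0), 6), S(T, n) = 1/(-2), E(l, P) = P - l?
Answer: -47/2 ≈ -23.500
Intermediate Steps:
d(O, s) = -12 (d(O, s) = -2*6 = -12)
V(U, p) = -9*U
S(T, n) = -1/2
C(j, G) = -1/2 + G + j (C(j, G) = (j + G) - 1/2 = (G + j) - 1/2 = -1/2 + G + j)
E(-19, -12) + C(-1*(-2) - 5, V(3, -5)) = (-12 - 1*(-19)) + (-1/2 - 9*3 + (-1*(-2) - 5)) = (-12 + 19) + (-1/2 - 27 + (2 - 5)) = 7 + (-1/2 - 27 - 3) = 7 - 61/2 = -47/2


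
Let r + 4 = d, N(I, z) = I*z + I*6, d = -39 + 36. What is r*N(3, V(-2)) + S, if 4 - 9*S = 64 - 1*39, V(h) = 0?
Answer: -385/3 ≈ -128.33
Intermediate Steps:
d = -3
N(I, z) = 6*I + I*z (N(I, z) = I*z + 6*I = 6*I + I*z)
r = -7 (r = -4 - 3 = -7)
S = -7/3 (S = 4/9 - (64 - 1*39)/9 = 4/9 - (64 - 39)/9 = 4/9 - ⅑*25 = 4/9 - 25/9 = -7/3 ≈ -2.3333)
r*N(3, V(-2)) + S = -21*(6 + 0) - 7/3 = -21*6 - 7/3 = -7*18 - 7/3 = -126 - 7/3 = -385/3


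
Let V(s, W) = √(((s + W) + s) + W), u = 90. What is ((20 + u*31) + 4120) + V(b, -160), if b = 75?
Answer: 6930 + I*√170 ≈ 6930.0 + 13.038*I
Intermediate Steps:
V(s, W) = √(2*W + 2*s) (V(s, W) = √(((W + s) + s) + W) = √((W + 2*s) + W) = √(2*W + 2*s))
((20 + u*31) + 4120) + V(b, -160) = ((20 + 90*31) + 4120) + √(2*(-160) + 2*75) = ((20 + 2790) + 4120) + √(-320 + 150) = (2810 + 4120) + √(-170) = 6930 + I*√170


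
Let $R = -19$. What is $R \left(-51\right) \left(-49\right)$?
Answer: $-47481$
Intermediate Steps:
$R \left(-51\right) \left(-49\right) = \left(-19\right) \left(-51\right) \left(-49\right) = 969 \left(-49\right) = -47481$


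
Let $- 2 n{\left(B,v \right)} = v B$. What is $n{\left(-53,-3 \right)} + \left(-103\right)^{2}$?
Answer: $\frac{21059}{2} \approx 10530.0$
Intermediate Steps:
$n{\left(B,v \right)} = - \frac{B v}{2}$ ($n{\left(B,v \right)} = - \frac{v B}{2} = - \frac{B v}{2}$)
$n{\left(-53,-3 \right)} + \left(-103\right)^{2} = \left(- \frac{1}{2}\right) \left(-53\right) \left(-3\right) + \left(-103\right)^{2} = - \frac{159}{2} + 10609 = \frac{21059}{2}$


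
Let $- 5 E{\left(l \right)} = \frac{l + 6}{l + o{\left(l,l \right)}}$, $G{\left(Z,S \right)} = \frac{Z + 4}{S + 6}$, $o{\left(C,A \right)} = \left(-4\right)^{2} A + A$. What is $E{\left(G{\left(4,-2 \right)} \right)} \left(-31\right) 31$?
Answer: $\frac{1922}{45} \approx 42.711$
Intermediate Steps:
$o{\left(C,A \right)} = 17 A$ ($o{\left(C,A \right)} = 16 A + A = 17 A$)
$G{\left(Z,S \right)} = \frac{4 + Z}{6 + S}$
$E{\left(l \right)} = - \frac{6 + l}{90 l}$ ($E{\left(l \right)} = - \frac{\left(l + 6\right) \frac{1}{l + 17 l}}{5} = - \frac{\left(6 + l\right) \frac{1}{18 l}}{5} = - \frac{\frac{1}{18} \frac{1}{l} \left(6 + l\right)}{5} = - \frac{6 + l}{90 l}$)
$E{\left(G{\left(4,-2 \right)} \right)} \left(-31\right) 31 = \frac{-6 - \frac{4 + 4}{6 - 2}}{90 \frac{4 + 4}{6 - 2}} \left(-31\right) 31 = \frac{-6 - \frac{1}{4} \cdot 8}{90 \cdot \frac{1}{4} \cdot 8} \left(-31\right) 31 = \frac{-6 - 2}{90 \cdot 2} \left(-31\right) 31 = \frac{1}{90} \cdot \frac{1}{2} \left(-6 - 2\right) \left(-31\right) 31 = \frac{1}{90} \cdot \frac{1}{2} \left(-8\right) \left(-31\right) 31 = \left(- \frac{2}{45}\right) \left(-31\right) 31 = \frac{62}{45} \cdot 31 = \frac{1922}{45}$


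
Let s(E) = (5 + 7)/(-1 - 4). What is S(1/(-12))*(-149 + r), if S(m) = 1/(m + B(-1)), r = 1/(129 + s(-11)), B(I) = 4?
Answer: -377248/9917 ≈ -38.041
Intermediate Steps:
s(E) = -12/5 (s(E) = 12/(-5) = 12*(-⅕) = -12/5)
r = 5/633 (r = 1/(129 - 12/5) = 1/(633/5) = 5/633 ≈ 0.0078989)
S(m) = 1/(4 + m) (S(m) = 1/(m + 4) = 1/(4 + m))
S(1/(-12))*(-149 + r) = (-149 + 5/633)/(4 + 1/(-12)) = -94312/633/(4 - 1/12) = -94312/633/(47/12) = (12/47)*(-94312/633) = -377248/9917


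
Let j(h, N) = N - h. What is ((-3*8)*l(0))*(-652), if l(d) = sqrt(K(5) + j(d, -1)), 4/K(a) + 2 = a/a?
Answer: 15648*I*sqrt(5) ≈ 34990.0*I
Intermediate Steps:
K(a) = -4 (K(a) = 4/(-2 + a/a) = 4/(-2 + 1) = 4/(-1) = 4*(-1) = -4)
l(d) = sqrt(-5 - d) (l(d) = sqrt(-4 + (-1 - d)) = sqrt(-5 - d))
((-3*8)*l(0))*(-652) = ((-3*8)*sqrt(-5 - 1*0))*(-652) = -24*sqrt(-5 + 0)*(-652) = -24*I*sqrt(5)*(-652) = 15648*I*sqrt(5)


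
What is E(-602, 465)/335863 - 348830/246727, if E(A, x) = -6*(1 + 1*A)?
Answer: -116269392728/82866470401 ≈ -1.4031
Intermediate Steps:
E(A, x) = -6 - 6*A (E(A, x) = -6*(1 + A) = -6 - 6*A)
E(-602, 465)/335863 - 348830/246727 = (-6 - 6*(-602))/335863 - 348830/246727 = (-6 + 3612)*(1/335863) - 348830*1/246727 = 3606*(1/335863) - 348830/246727 = 3606/335863 - 348830/246727 = -116269392728/82866470401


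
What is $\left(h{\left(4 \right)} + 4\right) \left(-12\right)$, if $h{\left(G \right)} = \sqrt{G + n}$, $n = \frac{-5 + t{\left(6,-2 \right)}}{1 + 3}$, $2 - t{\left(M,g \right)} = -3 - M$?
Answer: $-48 - 6 \sqrt{22} \approx -76.142$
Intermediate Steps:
$t{\left(M,g \right)} = 5 + M$ ($t{\left(M,g \right)} = 2 - \left(-3 - M\right) = 2 + \left(3 + M\right) = 5 + M$)
$n = \frac{3}{2}$ ($n = \frac{-5 + \left(5 + 6\right)}{1 + 3} = \frac{-5 + 11}{4} = 6 \cdot \frac{1}{4} = \frac{3}{2} \approx 1.5$)
$h{\left(G \right)} = \sqrt{\frac{3}{2} + G}$ ($h{\left(G \right)} = \sqrt{G + \frac{3}{2}} = \sqrt{\frac{3}{2} + G}$)
$\left(h{\left(4 \right)} + 4\right) \left(-12\right) = \left(\frac{\sqrt{6 + 4 \cdot 4}}{2} + 4\right) \left(-12\right) = \left(\frac{\sqrt{6 + 16}}{2} + 4\right) \left(-12\right) = \left(\frac{\sqrt{22}}{2} + 4\right) \left(-12\right) = \left(4 + \frac{\sqrt{22}}{2}\right) \left(-12\right) = -48 - 6 \sqrt{22}$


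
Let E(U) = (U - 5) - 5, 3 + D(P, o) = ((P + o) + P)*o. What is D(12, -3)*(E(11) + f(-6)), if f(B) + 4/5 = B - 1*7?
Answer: 4224/5 ≈ 844.80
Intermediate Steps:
D(P, o) = -3 + o*(o + 2*P) (D(P, o) = -3 + ((P + o) + P)*o = -3 + (o + 2*P)*o = -3 + o*(o + 2*P))
E(U) = -10 + U (E(U) = (-5 + U) - 5 = -10 + U)
f(B) = -39/5 + B (f(B) = -⅘ + (B - 1*7) = -⅘ + (B - 7) = -⅘ + (-7 + B) = -39/5 + B)
D(12, -3)*(E(11) + f(-6)) = (-3 + (-3)² + 2*12*(-3))*((-10 + 11) + (-39/5 - 6)) = (-3 + 9 - 72)*(1 - 69/5) = -66*(-64/5) = 4224/5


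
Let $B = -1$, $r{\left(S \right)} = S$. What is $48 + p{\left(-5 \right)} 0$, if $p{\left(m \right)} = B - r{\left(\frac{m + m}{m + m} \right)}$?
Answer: $48$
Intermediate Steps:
$p{\left(m \right)} = -2$ ($p{\left(m \right)} = -1 - \frac{m + m}{m + m} = -1 - \frac{2 m}{2 m} = -1 - 2 m \frac{1}{2 m} = -1 - 1 = -2$)
$48 + p{\left(-5 \right)} 0 = 48 - 0 = 48 + 0 = 48$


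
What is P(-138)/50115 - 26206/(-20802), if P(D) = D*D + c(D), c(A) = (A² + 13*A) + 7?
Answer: 344741182/173748705 ≈ 1.9841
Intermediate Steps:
c(A) = 7 + A² + 13*A
P(D) = 7 + 2*D² + 13*D (P(D) = D*D + (7 + D² + 13*D) = D² + (7 + D² + 13*D) = 7 + 2*D² + 13*D)
P(-138)/50115 - 26206/(-20802) = (7 + 2*(-138)² + 13*(-138))/50115 - 26206/(-20802) = (7 + 2*19044 - 1794)*(1/50115) - 26206*(-1/20802) = (7 + 38088 - 1794)*(1/50115) + 13103/10401 = 36301*(1/50115) + 13103/10401 = 36301/50115 + 13103/10401 = 344741182/173748705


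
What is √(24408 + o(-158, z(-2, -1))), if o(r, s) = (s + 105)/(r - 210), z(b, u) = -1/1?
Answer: √51646730/46 ≈ 156.23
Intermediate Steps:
z(b, u) = -1 (z(b, u) = -1*1 = -1)
o(r, s) = (105 + s)/(-210 + r)
√(24408 + o(-158, z(-2, -1))) = √(24408 + (105 - 1)/(-210 - 158)) = √(24408 + 104/(-368)) = √(24408 - 1/368*104) = √(24408 - 13/46) = √(1122755/46) = √51646730/46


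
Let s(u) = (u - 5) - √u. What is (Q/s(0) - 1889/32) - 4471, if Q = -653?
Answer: -703909/160 ≈ -4399.4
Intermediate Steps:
s(u) = -5 + u - √u (s(u) = (-5 + u) - √u = -5 + u - √u)
(Q/s(0) - 1889/32) - 4471 = (-653/(-5 + 0 - √0) - 1889/32) - 4471 = (-653/(-5 + 0 - 1*0) - 1889*1/32) - 4471 = (-653/(-5 + 0 + 0) - 1889/32) - 4471 = (-653/(-5) - 1889/32) - 4471 = (-653*(-⅕) - 1889/32) - 4471 = (653/5 - 1889/32) - 4471 = 11451/160 - 4471 = -703909/160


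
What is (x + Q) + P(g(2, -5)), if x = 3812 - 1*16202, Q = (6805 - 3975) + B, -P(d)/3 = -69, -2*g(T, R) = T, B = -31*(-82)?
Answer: -6811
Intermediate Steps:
B = 2542
g(T, R) = -T/2
P(d) = 207 (P(d) = -3*(-69) = 207)
Q = 5372 (Q = (6805 - 3975) + 2542 = 2830 + 2542 = 5372)
x = -12390 (x = 3812 - 16202 = -12390)
(x + Q) + P(g(2, -5)) = (-12390 + 5372) + 207 = -7018 + 207 = -6811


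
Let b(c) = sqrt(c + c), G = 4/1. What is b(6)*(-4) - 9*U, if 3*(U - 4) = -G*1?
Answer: -24 - 8*sqrt(3) ≈ -37.856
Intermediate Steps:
G = 4 (G = 4*1 = 4)
b(c) = sqrt(2)*sqrt(c) (b(c) = sqrt(2*c) = sqrt(2)*sqrt(c))
U = 8/3 (U = 4 + (-1*4*1)/3 = 4 + (-4*1)/3 = 4 + (1/3)*(-4) = 4 - 4/3 = 8/3 ≈ 2.6667)
b(6)*(-4) - 9*U = (sqrt(2)*sqrt(6))*(-4) - 9*8/3 = (2*sqrt(3))*(-4) - 24 = -8*sqrt(3) - 24 = -24 - 8*sqrt(3)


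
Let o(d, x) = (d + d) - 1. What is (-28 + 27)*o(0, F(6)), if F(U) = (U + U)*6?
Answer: 1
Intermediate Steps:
F(U) = 12*U (F(U) = (2*U)*6 = 12*U)
o(d, x) = -1 + 2*d (o(d, x) = 2*d - 1 = -1 + 2*d)
(-28 + 27)*o(0, F(6)) = (-28 + 27)*(-1 + 2*0) = -(-1 + 0) = -1*(-1) = 1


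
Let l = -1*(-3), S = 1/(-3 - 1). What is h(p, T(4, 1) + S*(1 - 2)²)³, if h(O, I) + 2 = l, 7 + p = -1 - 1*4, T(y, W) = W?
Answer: 1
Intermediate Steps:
S = -¼ (S = 1/(-4) = -¼ ≈ -0.25000)
p = -12 (p = -7 + (-1 - 1*4) = -7 + (-1 - 4) = -7 - 5 = -12)
l = 3
h(O, I) = 1 (h(O, I) = -2 + 3 = 1)
h(p, T(4, 1) + S*(1 - 2)²)³ = 1³ = 1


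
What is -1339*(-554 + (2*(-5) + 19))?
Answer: 729755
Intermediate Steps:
-1339*(-554 + (2*(-5) + 19)) = -1339*(-554 + (-10 + 19)) = -1339*(-554 + 9) = -1339*(-545) = 729755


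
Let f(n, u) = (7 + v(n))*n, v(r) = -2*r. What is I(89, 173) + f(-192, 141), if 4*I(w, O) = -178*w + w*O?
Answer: -300733/4 ≈ -75183.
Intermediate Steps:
I(w, O) = -89*w/2 + O*w/4 (I(w, O) = (-178*w + w*O)/4 = (-178*w + O*w)/4 = -89*w/2 + O*w/4)
f(n, u) = n*(7 - 2*n) (f(n, u) = (7 - 2*n)*n = n*(7 - 2*n))
I(89, 173) + f(-192, 141) = (¼)*89*(-178 + 173) - 192*(7 - 2*(-192)) = (¼)*89*(-5) - 192*(7 + 384) = -445/4 - 192*391 = -445/4 - 75072 = -300733/4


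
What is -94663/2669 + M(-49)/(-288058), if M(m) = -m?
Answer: -27268565235/768826802 ≈ -35.468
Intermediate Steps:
-94663/2669 + M(-49)/(-288058) = -94663/2669 - 1*(-49)/(-288058) = -94663*1/2669 + 49*(-1/288058) = -94663/2669 - 49/288058 = -27268565235/768826802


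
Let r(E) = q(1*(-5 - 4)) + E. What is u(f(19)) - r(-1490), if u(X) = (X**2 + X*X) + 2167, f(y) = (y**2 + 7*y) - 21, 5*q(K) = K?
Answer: 2255584/5 ≈ 4.5112e+5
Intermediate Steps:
q(K) = K/5
f(y) = -21 + y**2 + 7*y
r(E) = -9/5 + E (r(E) = (1*(-5 - 4))/5 + E = (1*(-9))/5 + E = (1/5)*(-9) + E = -9/5 + E)
u(X) = 2167 + 2*X**2 (u(X) = (X**2 + X**2) + 2167 = 2*X**2 + 2167 = 2167 + 2*X**2)
u(f(19)) - r(-1490) = (2167 + 2*(-21 + 19**2 + 7*19)**2) - (-9/5 - 1490) = (2167 + 2*(-21 + 361 + 133)**2) - 1*(-7459/5) = (2167 + 2*473**2) + 7459/5 = (2167 + 2*223729) + 7459/5 = (2167 + 447458) + 7459/5 = 449625 + 7459/5 = 2255584/5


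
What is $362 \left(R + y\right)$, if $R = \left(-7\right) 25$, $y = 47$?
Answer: $-46336$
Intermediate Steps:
$R = -175$
$362 \left(R + y\right) = 362 \left(-175 + 47\right) = 362 \left(-128\right) = -46336$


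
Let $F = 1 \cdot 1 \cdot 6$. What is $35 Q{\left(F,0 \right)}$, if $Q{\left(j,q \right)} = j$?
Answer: $210$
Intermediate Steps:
$F = 6$ ($F = 1 \cdot 6 = 6$)
$35 Q{\left(F,0 \right)} = 35 \cdot 6 = 210$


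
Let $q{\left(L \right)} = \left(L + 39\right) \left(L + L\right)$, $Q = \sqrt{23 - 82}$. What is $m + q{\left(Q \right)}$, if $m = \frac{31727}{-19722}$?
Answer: $- \frac{2358923}{19722} + 78 i \sqrt{59} \approx -119.61 + 599.13 i$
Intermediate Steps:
$m = - \frac{31727}{19722}$ ($m = 31727 \left(- \frac{1}{19722}\right) = - \frac{31727}{19722} \approx -1.6087$)
$Q = i \sqrt{59}$ ($Q = \sqrt{-59} = i \sqrt{59} \approx 7.6811 i$)
$q{\left(L \right)} = 2 L \left(39 + L\right)$ ($q{\left(L \right)} = \left(39 + L\right) 2 L = 2 L \left(39 + L\right)$)
$m + q{\left(Q \right)} = - \frac{31727}{19722} + 2 i \sqrt{59} \left(39 + i \sqrt{59}\right)$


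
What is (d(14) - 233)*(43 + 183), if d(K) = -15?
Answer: -56048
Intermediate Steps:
(d(14) - 233)*(43 + 183) = (-15 - 233)*(43 + 183) = -248*226 = -56048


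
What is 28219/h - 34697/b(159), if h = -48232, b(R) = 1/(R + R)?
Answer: -532174842091/48232 ≈ -1.1034e+7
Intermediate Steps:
b(R) = 1/(2*R)
28219/h - 34697/b(159) = 28219/(-48232) - 34697/((½)/159) = 28219*(-1/48232) - 34697/((½)*(1/159)) = -28219/48232 - 34697/1/318 = -28219/48232 - 34697*318 = -28219/48232 - 11033646 = -532174842091/48232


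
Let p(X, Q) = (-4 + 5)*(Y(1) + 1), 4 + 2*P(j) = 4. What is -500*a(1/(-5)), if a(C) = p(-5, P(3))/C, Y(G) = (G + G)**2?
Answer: 12500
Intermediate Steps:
P(j) = 0 (P(j) = -2 + (1/2)*4 = -2 + 2 = 0)
Y(G) = 4*G**2 (Y(G) = (2*G)**2 = 4*G**2)
p(X, Q) = 5 (p(X, Q) = (-4 + 5)*(4*1**2 + 1) = 1*(4*1 + 1) = 1*(4 + 1) = 1*5 = 5)
a(C) = 5/C
-500*a(1/(-5)) = -2500/(1/(-5)) = -2500/(-1/5) = -2500*(-5) = -500*(-25) = 12500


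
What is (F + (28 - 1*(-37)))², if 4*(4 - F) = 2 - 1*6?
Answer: 4900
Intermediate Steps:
F = 5 (F = 4 - (2 - 1*6)/4 = 4 - (2 - 6)/4 = 4 - ¼*(-4) = 4 + 1 = 5)
(F + (28 - 1*(-37)))² = (5 + (28 - 1*(-37)))² = (5 + (28 + 37))² = (5 + 65)² = 70² = 4900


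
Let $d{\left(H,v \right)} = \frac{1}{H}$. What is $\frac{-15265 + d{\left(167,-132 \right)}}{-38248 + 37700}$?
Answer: $\frac{1274627}{45758} \approx 27.856$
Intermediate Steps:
$\frac{-15265 + d{\left(167,-132 \right)}}{-38248 + 37700} = \frac{-15265 + \frac{1}{167}}{-38248 + 37700} = \frac{-15265 + \frac{1}{167}}{-548} = \left(- \frac{2549254}{167}\right) \left(- \frac{1}{548}\right) = \frac{1274627}{45758}$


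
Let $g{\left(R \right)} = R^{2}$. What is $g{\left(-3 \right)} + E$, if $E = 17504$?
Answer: $17513$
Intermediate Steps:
$g{\left(-3 \right)} + E = \left(-3\right)^{2} + 17504 = 9 + 17504 = 17513$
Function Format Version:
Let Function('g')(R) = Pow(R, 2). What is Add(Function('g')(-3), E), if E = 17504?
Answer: 17513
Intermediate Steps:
Add(Function('g')(-3), E) = Add(Pow(-3, 2), 17504) = Add(9, 17504) = 17513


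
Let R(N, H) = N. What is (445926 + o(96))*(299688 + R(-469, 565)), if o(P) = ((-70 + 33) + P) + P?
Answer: 133475910739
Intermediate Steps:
o(P) = -37 + 2*P (o(P) = (-37 + P) + P = -37 + 2*P)
(445926 + o(96))*(299688 + R(-469, 565)) = (445926 + (-37 + 2*96))*(299688 - 469) = (445926 + (-37 + 192))*299219 = (445926 + 155)*299219 = 446081*299219 = 133475910739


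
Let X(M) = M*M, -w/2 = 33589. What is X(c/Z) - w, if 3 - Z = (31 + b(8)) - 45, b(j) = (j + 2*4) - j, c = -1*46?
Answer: 5443534/81 ≈ 67204.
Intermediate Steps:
w = -67178 (w = -2*33589 = -67178)
c = -46
b(j) = 8 (b(j) = (j + 8) - j = (8 + j) - j = 8)
Z = 9 (Z = 3 - ((31 + 8) - 45) = 3 - (39 - 45) = 3 - 1*(-6) = 3 + 6 = 9)
X(M) = M²
X(c/Z) - w = (-46/9)² - 1*(-67178) = (-46*⅑)² + 67178 = (-46/9)² + 67178 = 2116/81 + 67178 = 5443534/81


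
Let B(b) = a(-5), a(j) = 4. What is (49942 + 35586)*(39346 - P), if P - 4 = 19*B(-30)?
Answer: 3358342448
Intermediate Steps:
B(b) = 4
P = 80 (P = 4 + 19*4 = 4 + 76 = 80)
(49942 + 35586)*(39346 - P) = (49942 + 35586)*(39346 - 1*80) = 85528*(39346 - 80) = 85528*39266 = 3358342448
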